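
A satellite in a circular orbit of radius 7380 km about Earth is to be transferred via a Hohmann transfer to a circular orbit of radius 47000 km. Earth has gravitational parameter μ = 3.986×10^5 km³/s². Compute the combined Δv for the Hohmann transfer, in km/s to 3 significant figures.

The Hohmann ellipse has a_t = (r₁ + r₂)/2 = 27190 km.
Circular speed at r₁: v₁ = √(μ/r₁) = √(3.986×10^5/7380) = 7.349 km/s.
Transfer-orbit speed at r₁ (v² = μ(2/r − 1/a)): v_p = √[μ(2/r₁ − 1/a_t)] = 9.662 km/s.
First burn Δv₁ = |v_p − v₁| = 2.313 km/s.
At r₂, v₂ = √(μ/r₂) = 2.912 km/s.
Transfer-orbit speed at r₂: v_a = √[μ(2/r₂ − 1/a_t)] = 1.517 km/s.
Second burn Δv₂ = |v₂ − v_a| = 1.395 km/s.
Total Δv = Δv₁ + Δv₂ = 3.708 km/s.

Δv = 3.71 km/s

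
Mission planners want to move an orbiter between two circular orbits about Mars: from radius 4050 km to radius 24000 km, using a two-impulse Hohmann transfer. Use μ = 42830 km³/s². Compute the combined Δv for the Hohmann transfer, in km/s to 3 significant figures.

The Hohmann ellipse has a_t = (r₁ + r₂)/2 = 14025 km.
Circular speed at r₁: v₁ = √(μ/r₁) = √(42830/4050) = 3.252 km/s.
On the transfer ellipse at r₁, vis-viva gives v_p = √[μ(2/r₁ − 1/a_t)] = 4.254 km/s.
First burn Δv₁ = |v_p − v₁| = 1.002 km/s.
At r₂, v₂ = √(μ/r₂) = 1.3359 km/s.
Transfer-orbit speed at r₂: v_a = √[μ(2/r₂ − 1/a_t)] = 0.71787 km/s.
Second burn Δv₂ = |v₂ − v_a| = 0.6180 km/s.
Δv = Δv₁ + Δv₂ = 1.002 + 0.6180 = 1.620 km/s.

Δv = 1.62 km/s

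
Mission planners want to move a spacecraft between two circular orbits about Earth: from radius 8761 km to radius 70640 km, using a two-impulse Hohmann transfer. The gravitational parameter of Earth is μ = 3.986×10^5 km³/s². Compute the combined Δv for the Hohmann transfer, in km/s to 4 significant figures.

Δv = 3.512 km/s

Semi-major axis of the transfer orbit: a_t = (8761 + 70640)/2 = 39700.5 km.
Circular speed at r₁: v₁ = √(μ/r₁) = √(3.986×10^5/8761) = 6.745 km/s.
On the transfer ellipse at r₁, vis-viva gives v_p = √[μ(2/r₁ − 1/a_t)] = 8.997 km/s.
First burn Δv₁ = |v_p − v₁| = 2.252 km/s.
Circular speed at r₂: v₂ = √(μ/r₂) = 2.37544 km/s.
Transfer-orbit speed at r₂: v_a = √[μ(2/r₂ − 1/a_t)] = 1.11589 km/s.
Second burn Δv₂ = |v₂ − v_a| = 1.260 km/s.
Δv = Δv₁ + Δv₂ = 2.252 + 1.260 = 3.512 km/s.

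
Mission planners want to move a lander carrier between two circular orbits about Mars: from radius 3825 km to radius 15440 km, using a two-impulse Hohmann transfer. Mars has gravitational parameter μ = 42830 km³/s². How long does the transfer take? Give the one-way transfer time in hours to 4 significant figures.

The Hohmann ellipse has a_t = (r₁ + r₂)/2 = 9632.5 km.
Transfer time t = π√(a_t³/μ) = π√((9632.5)³ / 42830) = 14350 s.
Converting: 14350 s ÷ 3600 s/hour = 3.986 hours.

t = 3.986 hours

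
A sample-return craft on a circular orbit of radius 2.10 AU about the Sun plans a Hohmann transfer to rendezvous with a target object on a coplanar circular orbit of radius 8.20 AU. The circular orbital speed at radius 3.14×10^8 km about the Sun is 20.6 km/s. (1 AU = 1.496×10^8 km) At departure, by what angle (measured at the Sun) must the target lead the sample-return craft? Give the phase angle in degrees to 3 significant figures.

From the circular-orbit relation v² = μ/r at r = 3.14×10^8 km: μ = v²r = (20.6)² × 3.14×10^8 = 1.33249×10^11 km³/s².
In km: r₁ = 2.10 × 1.496×10^8 = 3.1416×10^8 km; r₂ = 8.20 × 1.496×10^8 = 1.22672×10^9 km.
Semi-major axis of the transfer orbit: a_t = (3.1416×10^8 + 1.22672×10^9)/2 = 7.7044×10^8 km.
The half-period of the transfer ellipse is t = π√(a_t³/μ) = 1.8405×10^8 s.
The target's mean motion on its circular orbit is ω₂ = √(μ/r₂³) = 8.4960×10^-9 rad/s.
Angle swept by the target during transfer: ω₂·t = 1.5637 rad = 89.59°.
Arrival is 180° from departure on the ellipse, so φ = 180° − 89.59° = 90.4°.

φ = 90.4°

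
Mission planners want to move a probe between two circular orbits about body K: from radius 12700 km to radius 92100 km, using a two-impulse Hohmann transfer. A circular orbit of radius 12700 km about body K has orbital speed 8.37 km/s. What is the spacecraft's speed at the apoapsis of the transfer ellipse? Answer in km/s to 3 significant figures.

From the circular-orbit relation v² = μ/r at r = 12700 km: μ = v²r = (8.37)² × 12700 = 8.89723×10^5 km³/s².
Transfer-ellipse semi-major axis a_t = (r₁ + r₂)/2 = (12700 + 92100)/2 = 52400 km.
The apoapsis of the transfer ellipse is at r = 92100 km.
Vis-viva: v = √[μ(2/r − 1/a_t)] = √[8.89723×10^5 × (2/92100 − 1/52400)] = 1.530 km/s.

v = 1.53 km/s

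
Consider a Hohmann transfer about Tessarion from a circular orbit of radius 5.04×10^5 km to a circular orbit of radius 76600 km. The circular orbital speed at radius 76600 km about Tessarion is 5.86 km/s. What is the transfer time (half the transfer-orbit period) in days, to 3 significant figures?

t = 3.51 days

From the circular-orbit relation v² = μ/r at r = 76600 km: μ = v²r = (5.86)² × 76600 = 2.63041×10^6 km³/s².
Transfer-ellipse semi-major axis a_t = (r₁ + r₂)/2 = (5.040×10^5 + 76600)/2 = 2.903×10^5 km.
By Kepler's third law the transfer-orbit period is T = 2π√(a_t³/μ), so t = T/2 = 3.030×10^5 s.
Converting: 3.030×10^5 s ÷ 86400 s/day = 3.51 days.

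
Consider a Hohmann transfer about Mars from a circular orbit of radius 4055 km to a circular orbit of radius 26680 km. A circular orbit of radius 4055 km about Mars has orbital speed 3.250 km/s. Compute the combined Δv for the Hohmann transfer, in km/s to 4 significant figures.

Δv = 1.648 km/s

From the circular-orbit relation v² = μ/r at r = 4055 km: μ = v²r = (3.250)² × 4055 = 42830.9 km³/s².
Semi-major axis of the transfer orbit: a_t = (4055 + 26680)/2 = 15367.5 km.
Circular speed at r₁: v₁ = √(μ/r₁) = √(42830.9/4055) = 3.250 km/s.
Transfer-orbit speed at r₁ (vis-viva): v_p = √[μ(2/r₁ − 1/a_t)] = 4.282 km/s.
First burn Δv₁ = |v_p − v₁| = 1.032 km/s.
Circular speed at r₂: v₂ = √(μ/r₂) = 1.267 km/s.
Transfer-orbit speed at r₂: v_a = √[μ(2/r₂ − 1/a_t)] = 0.6508 km/s.
Second burn Δv₂ = |v₂ − v_a| = 0.6162 km/s.
Total Δv = Δv₁ + Δv₂ = 1.648 km/s.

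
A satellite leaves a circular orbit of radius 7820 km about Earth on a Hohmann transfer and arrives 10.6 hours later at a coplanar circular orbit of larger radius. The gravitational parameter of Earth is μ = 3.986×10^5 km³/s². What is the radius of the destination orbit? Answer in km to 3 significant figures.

r₂ = 70000 km

Transfer time t = 10.6 hours = 38160 s, and t = π√(a_t³/μ).
So a_t = (μ t²/π²)^(1/3) = (3.986×10^5 × (38160)² / π²)^(1/3) = 38888 km.
Since a_t = (r₁ + r₂)/2, r₂ = 2a_t − r₁ = 2×38888 − 7820 = 69956 km.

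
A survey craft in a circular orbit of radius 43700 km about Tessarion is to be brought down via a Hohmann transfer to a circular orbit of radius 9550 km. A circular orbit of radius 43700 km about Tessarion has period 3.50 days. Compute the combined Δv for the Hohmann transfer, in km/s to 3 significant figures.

From Kepler's third law T² = 4π²r³/μ at r = 43700 km, T = 3.50 days = 3.50 × 86400 s = 3.024×10^5 s: μ = 4π²r³/T² = 36028.0 km³/s².
Semi-major axis of the transfer orbit: a_t = (43700 + 9550)/2 = 26625 km.
Circular speed at r₁: v₁ = √(μ/r₁) = √(36028.0/43700) = 0.90799 km/s.
Transfer-orbit speed at r₁ (v² = μ(2/r − 1/a)): v_a = √[μ(2/r₁ − 1/a_t)] = 0.54380 km/s.
First burn Δv₁ = |v_a − v₁| = 0.364190 km/s.
Circular speed at r₂: v₂ = √(μ/r₂) = 1.942310 km/s.
Transfer-orbit speed at r₂: v_p = √[μ(2/r₂ − 1/a_t)] = 2.488367 km/s.
Second burn Δv₂ = |v₂ − v_p| = 0.546057 km/s.
Total Δv = Δv₁ + Δv₂ = 0.9102 km/s.

Δv = 0.910 km/s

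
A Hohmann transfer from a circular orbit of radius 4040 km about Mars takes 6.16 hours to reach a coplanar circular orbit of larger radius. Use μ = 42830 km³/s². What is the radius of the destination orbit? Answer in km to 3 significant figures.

r₂ = 21700 km

Transfer time t = 6.16 hours = 22176 s, and t = π√(a_t³/μ).
So a_t = (μ t²/π²)^(1/3) = (42830 × (22176)² / π²)^(1/3) = 12875 km.
Since a_t = (r₁ + r₂)/2, r₂ = 2a_t − r₁ = 2×12875 − 4040 = 21710 km.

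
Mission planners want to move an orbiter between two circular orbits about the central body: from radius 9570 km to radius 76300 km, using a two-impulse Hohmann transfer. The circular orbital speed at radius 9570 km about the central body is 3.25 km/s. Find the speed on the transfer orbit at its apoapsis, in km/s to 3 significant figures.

From the circular-orbit relation v² = μ/r at r = 9570 km: μ = v²r = (3.25)² × 9570 = 1.01083×10^5 km³/s².
The Hohmann ellipse has a_t = (r₁ + r₂)/2 = 42935 km.
At apoapsis, r = 76300 km.
Applying v² = μ(2/r − 1/a_t): v = 0.5434 km/s.

v = 0.543 km/s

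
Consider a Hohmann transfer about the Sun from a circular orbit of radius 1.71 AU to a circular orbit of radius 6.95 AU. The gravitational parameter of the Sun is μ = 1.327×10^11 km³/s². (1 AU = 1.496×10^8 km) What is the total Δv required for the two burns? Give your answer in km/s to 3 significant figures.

In km: r₁ = 1.71 × 1.496×10^8 = 2.55816×10^8 km; r₂ = 6.95 × 1.496×10^8 = 1.03972×10^9 km.
Transfer-ellipse semi-major axis a_t = (r₁ + r₂)/2 = (2.55816×10^8 + 1.03972×10^9)/2 = 6.47768×10^8 km.
At r₁ the circular-orbit speed is v₁ = √(μ/r₁) = 22.776 km/s.
On the transfer ellipse at r₁, vis-viva equation gives v_p = √[μ(2/r₁ − 1/a_t)] = 28.855 km/s.
First burn Δv₁ = |v_p − v₁| = 6.079 km/s.
At r₂, v₂ = √(μ/r₂) = 11.2974 km/s.
Transfer-orbit speed at r₂: v_a = √[μ(2/r₂ − 1/a_t)] = 7.09956 km/s.
Second burn Δv₂ = |v₂ − v_a| = 4.198 km/s.
Δv = Δv₁ + Δv₂ = 6.079 + 4.198 = 10.28 km/s.

Δv = 10.3 km/s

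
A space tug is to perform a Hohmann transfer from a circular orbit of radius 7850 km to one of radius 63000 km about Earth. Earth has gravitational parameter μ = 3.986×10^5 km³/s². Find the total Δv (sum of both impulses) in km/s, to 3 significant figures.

Transfer-ellipse semi-major axis a_t = (r₁ + r₂)/2 = (7850 + 63000)/2 = 35425 km.
Circular speed at r₁: v₁ = √(μ/r₁) = √(3.986×10^5/7850) = 7.126 km/s.
On the transfer ellipse at r₁, vis-viva equation gives v_p = √[μ(2/r₁ − 1/a_t)] = 9.503 km/s.
First burn Δv₁ = |v_p − v₁| = 2.377 km/s.
At r₂, v₂ = √(μ/r₂) = 2.515 km/s.
Transfer-orbit speed at r₂: v_a = √[μ(2/r₂ − 1/a_t)] = 1.184 km/s.
Second burn Δv₂ = |v₂ − v_a| = 1.331 km/s.
Δv = Δv₁ + Δv₂ = 2.377 + 1.331 = 3.708 km/s.

Δv = 3.71 km/s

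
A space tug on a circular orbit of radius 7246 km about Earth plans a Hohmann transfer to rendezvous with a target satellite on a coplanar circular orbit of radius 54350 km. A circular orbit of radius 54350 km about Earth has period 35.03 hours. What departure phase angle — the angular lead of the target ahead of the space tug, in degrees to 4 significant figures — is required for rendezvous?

φ = 103.2°

From Kepler's third law T² = 4π²r³/μ at r = 54350 km, T = 35.03 hours = 35.03 × 3600 s = 1.26108×10^5 s: μ = 4π²r³/T² = 3.98541×10^5 km³/s².
The Hohmann ellipse has a_t = (r₁ + r₂)/2 = 30798 km.
Transfer time t = π√(a_t³/μ) = 26900 s.
Target angular speed ω₂ = √(μ/r₂³) = 4.982×10^-5 rad/s.
Angle swept by the target during transfer: ω₂·t = 1.340 rad = 76.78°.
The space tug traverses 180° on the transfer ellipse, so the target must lead by 180° − 76.78° = 103.2°.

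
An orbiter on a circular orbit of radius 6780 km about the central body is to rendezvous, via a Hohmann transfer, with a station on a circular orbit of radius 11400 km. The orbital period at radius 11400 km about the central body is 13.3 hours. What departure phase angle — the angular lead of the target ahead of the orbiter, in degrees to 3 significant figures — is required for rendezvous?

From Kepler's third law T² = 4π²r³/μ at r = 11400 km, T = 13.3 hours = 13.3 × 3600 s = 47880 s: μ = 4π²r³/T² = 25513.3 km³/s².
Semi-major axis of the transfer orbit: a_t = (6780 + 11400)/2 = 9090 km.
The half-period of the transfer ellipse is t = π√(a_t³/μ) = 17050 s.
Target angular speed ω₂ = √(μ/r₂³) = 1.312×10^-4 rad/s.
Angle swept by the target during transfer: ω₂·t = 2.237 rad = 128.2°.
The orbiter traverses 180° on the transfer ellipse, so the target must lead by 180° − 128.2° = 51.8°.

φ = 51.8°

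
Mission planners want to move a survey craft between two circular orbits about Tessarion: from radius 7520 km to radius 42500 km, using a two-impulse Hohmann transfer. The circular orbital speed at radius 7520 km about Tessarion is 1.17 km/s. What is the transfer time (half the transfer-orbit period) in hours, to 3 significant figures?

t = 34.0 hours

From the circular-orbit relation v² = μ/r at r = 7520 km: μ = v²r = (1.17)² × 7520 = 10294.1 km³/s².
The Hohmann ellipse has a_t = (r₁ + r₂)/2 = 25010 km.
Half the transfer-orbit period gives t = π√(a_t³/μ) = 1.225×10^5 s.
Converting: 1.225×10^5 s ÷ 3600 s/hour = 34.0 hours.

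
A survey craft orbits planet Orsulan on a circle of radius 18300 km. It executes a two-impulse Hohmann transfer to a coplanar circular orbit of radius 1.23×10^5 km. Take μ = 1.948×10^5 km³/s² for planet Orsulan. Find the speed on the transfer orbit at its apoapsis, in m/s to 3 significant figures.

Transfer-ellipse semi-major axis a_t = (r₁ + r₂)/2 = (18300 + 1.230×10^5)/2 = 70650 km.
The apoapsis of the transfer ellipse is at r = 1.230×10^5 km.
Applying v² = μ(2/r − 1/a_t): v = 0.6405 km/s.

v = 640 m/s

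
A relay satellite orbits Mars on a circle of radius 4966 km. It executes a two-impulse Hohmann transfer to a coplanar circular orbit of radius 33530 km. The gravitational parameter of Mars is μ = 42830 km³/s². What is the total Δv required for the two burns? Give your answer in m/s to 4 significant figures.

Semi-major axis of the transfer orbit: a_t = (4966 + 33530)/2 = 19248 km.
Circular speed at r₁: v₁ = √(μ/r₁) = √(42830/4966) = 2.9368 km/s.
On the transfer ellipse at r₁, vis-viva gives v_p = √[μ(2/r₁ − 1/a_t)] = 3.8761 km/s.
First burn Δv₁ = |v_p − v₁| = 0.9393 km/s.
Circular speed at r₂: v₂ = √(μ/r₂) = 1.1302 km/s.
Transfer-orbit speed at r₂: v_a = √[μ(2/r₂ − 1/a_t)] = 0.57407 km/s.
Second burn Δv₂ = |v₂ − v_a| = 0.5561 km/s.
Total Δv = Δv₁ + Δv₂ = 1.495 km/s.

Δv = 1495 m/s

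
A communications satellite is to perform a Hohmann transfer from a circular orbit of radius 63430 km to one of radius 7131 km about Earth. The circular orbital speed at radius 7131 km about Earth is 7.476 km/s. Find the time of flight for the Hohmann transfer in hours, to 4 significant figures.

t = 9.160 hours

From the circular-orbit relation v² = μ/r at r = 7131 km: μ = v²r = (7.476)² × 7131 = 3.98556×10^5 km³/s².
Transfer-ellipse semi-major axis a_t = (r₁ + r₂)/2 = (63430 + 7131)/2 = 35280.5 km.
By Kepler's third law the transfer-orbit period is T = 2π√(a_t³/μ), so t = T/2 = 32977 s.
Converting: 32977 s ÷ 3600 s/hour = 9.160 hours.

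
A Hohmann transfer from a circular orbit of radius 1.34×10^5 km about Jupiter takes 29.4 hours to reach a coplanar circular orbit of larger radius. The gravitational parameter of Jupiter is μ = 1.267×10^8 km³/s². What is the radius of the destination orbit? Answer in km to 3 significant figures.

r₂ = 9.14×10^5 km

Transfer time t = 29.4 hours = 1.0584×10^5 s, and t = π√(a_t³/μ).
So a_t = (μ t²/π²)^(1/3) = (1.267×10^8 × (1.0584×10^5)² / π²)^(1/3) = 5.2391×10^5 km.
Since a_t = (r₁ + r₂)/2, r₂ = 2a_t − r₁ = 2×5.2391×10^5 − 1.340×10^5 = 9.1382×10^5 km.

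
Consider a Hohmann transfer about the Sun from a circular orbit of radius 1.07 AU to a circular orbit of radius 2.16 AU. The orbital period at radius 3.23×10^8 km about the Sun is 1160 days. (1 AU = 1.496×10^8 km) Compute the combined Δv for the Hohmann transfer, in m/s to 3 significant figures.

From Kepler's third law T² = 4π²r³/μ at r = 3.23×10^8 km, T = 1160 days = 1160 × 86400 s = 1.00224×10^8 s: μ = 4π²r³/T² = 1.32441×10^11 km³/s².
In km: r₁ = 1.07 × 1.496×10^8 = 1.60072×10^8 km; r₂ = 2.16 × 1.496×10^8 = 3.23136×10^8 km.
Transfer-ellipse semi-major axis a_t = (r₁ + r₂)/2 = (1.60072×10^8 + 3.23136×10^8)/2 = 2.41604×10^8 km.
Circular speed at r₁: v₁ = √(μ/r₁) = √(1.32441×10^11/1.60072×10^8) = 28.76433 km/s.
Transfer-orbit speed at r₁ (vis-viva equation): v_p = √[μ(2/r₁ − 1/a_t)] = 33.26556 km/s.
First burn Δv₁ = |v_p − v₁| = 4.50123 km/s.
Circular speed at r₂: v₂ = √(μ/r₂) = 20.2451 km/s.
Transfer-orbit speed at r₂: v_a = √[μ(2/r₂ − 1/a_t)] = 16.4788 km/s.
Second burn Δv₂ = |v₂ − v_a| = 3.76630 km/s.
Total Δv = Δv₁ + Δv₂ = 8.268 km/s.

Δv = 8270 m/s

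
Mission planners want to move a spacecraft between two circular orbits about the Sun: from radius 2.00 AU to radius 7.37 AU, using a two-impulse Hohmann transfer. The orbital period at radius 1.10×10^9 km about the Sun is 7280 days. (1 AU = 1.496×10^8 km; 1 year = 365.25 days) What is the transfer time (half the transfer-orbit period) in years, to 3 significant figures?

From Kepler's third law T² = 4π²r³/μ at r = 1.10×10^9 km, T = 7280 days = 7280 × 86400 s = 6.28992×10^8 s: μ = 4π²r³/T² = 1.32815×10^11 km³/s².
In km: r₁ = 2.00 × 1.496×10^8 = 2.992×10^8 km; r₂ = 7.37 × 1.496×10^8 = 1.102552×10^9 km.
The Hohmann ellipse has a_t = (r₁ + r₂)/2 = 7.00876×10^8 km.
Half the transfer-orbit period gives t = π√(a_t³/μ) = 1.600×10^8 s.
Converting: 1.600×10^8 s ÷ 3.15576×10^7 s/year (365.25 × 86400) = 5.07 years.

t = 5.07 years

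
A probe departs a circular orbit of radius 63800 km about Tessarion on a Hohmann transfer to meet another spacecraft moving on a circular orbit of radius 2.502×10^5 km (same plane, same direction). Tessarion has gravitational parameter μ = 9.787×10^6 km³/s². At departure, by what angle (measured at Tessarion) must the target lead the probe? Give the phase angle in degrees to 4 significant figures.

The Hohmann ellipse has a_t = (r₁ + r₂)/2 = 1.570×10^5 km.
The half-period of the transfer ellipse is t = π√(a_t³/μ) = 62470 s.
Target angular speed ω₂ = √(μ/r₂³) = 2.4997×10^-5 rad/s.
Angle swept by the target during transfer: ω₂·t = 1.5616 rad = 89.47°.
Arrival is 180° from departure on the ellipse, so φ = 180° − 89.47° = 90.53°.

φ = 90.53°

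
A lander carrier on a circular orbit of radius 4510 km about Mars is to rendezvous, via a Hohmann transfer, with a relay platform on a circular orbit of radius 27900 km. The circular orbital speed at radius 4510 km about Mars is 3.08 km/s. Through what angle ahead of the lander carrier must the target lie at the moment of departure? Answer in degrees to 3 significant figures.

φ = 100°

From the circular-orbit relation v² = μ/r at r = 4510 km: μ = v²r = (3.08)² × 4510 = 42783.7 km³/s².
Transfer-ellipse semi-major axis a_t = (r₁ + r₂)/2 = (4510 + 27900)/2 = 16205 km.
Transfer time t = π√(a_t³/μ) = 31331.7 s.
Target angular speed ω₂ = √(μ/r₂³) = 4.43846×10^-5 rad/s.
Angle swept by the target during transfer: ω₂·t = 1.3906 rad = 79.68°.
Arrival is 180° from departure on the ellipse, so φ = 180° − 79.68° = 100°.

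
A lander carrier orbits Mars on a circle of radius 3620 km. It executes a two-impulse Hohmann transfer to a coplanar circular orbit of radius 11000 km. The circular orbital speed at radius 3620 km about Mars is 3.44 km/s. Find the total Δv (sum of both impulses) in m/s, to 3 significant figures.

Δv = 1360 m/s

From the circular-orbit relation v² = μ/r at r = 3620 km: μ = v²r = (3.44)² × 3620 = 42837.6 km³/s².
Semi-major axis of the transfer orbit: a_t = (3620 + 11000)/2 = 7310 km.
Circular speed at r₁: v₁ = √(μ/r₁) = √(42837.6/3620) = 3.44000 km/s.
Transfer-orbit speed at r₁ (vis-viva equation): v_p = √[μ(2/r₁ − 1/a_t)] = 4.21984 km/s.
First burn Δv₁ = |v_p − v₁| = 0.77984 km/s.
Circular speed at r₂: v₂ = √(μ/r₂) = 1.9734057 km/s.
Transfer-orbit speed at r₂: v_a = √[μ(2/r₂ − 1/a_t)] = 1.3887113 km/s.
Second burn Δv₂ = |v₂ − v_a| = 0.58469 km/s.
Δv = Δv₁ + Δv₂ = 0.77984 + 0.58469 = 1.365 km/s.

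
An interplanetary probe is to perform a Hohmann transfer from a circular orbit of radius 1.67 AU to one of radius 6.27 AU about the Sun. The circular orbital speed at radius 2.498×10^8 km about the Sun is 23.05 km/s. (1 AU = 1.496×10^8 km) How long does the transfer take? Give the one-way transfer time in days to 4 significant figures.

From the circular-orbit relation v² = μ/r at r = 2.498×10^8 km: μ = v²r = (23.05)² × 2.498×10^8 = 1.32719×10^11 km³/s².
In km: r₁ = 1.67 × 1.496×10^8 = 2.49832×10^8 km; r₂ = 6.27 × 1.496×10^8 = 9.37992×10^8 km.
Semi-major axis of the transfer orbit: a_t = (2.49832×10^8 + 9.37992×10^8)/2 = 5.93912×10^8 km.
By Kepler's third law the transfer-orbit period is T = 2π√(a_t³/μ), so t = T/2 = 1.2481×10^8 s.
Converting: 1.2481×10^8 s ÷ 86400 s/day = 1445 days.

t = 1445 days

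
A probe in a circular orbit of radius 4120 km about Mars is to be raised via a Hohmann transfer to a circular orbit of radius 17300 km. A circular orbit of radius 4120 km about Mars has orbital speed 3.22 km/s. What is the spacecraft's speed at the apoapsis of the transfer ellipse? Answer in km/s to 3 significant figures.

From the circular-orbit relation v² = μ/r at r = 4120 km: μ = v²r = (3.22)² × 4120 = 42717.8 km³/s².
The Hohmann ellipse has a_t = (r₁ + r₂)/2 = 10710 km.
The apoapsis of the transfer ellipse is at r = 17300 km.
Applying v² = μ(2/r − 1/a_t): v = 0.9746 km/s.

v = 0.975 km/s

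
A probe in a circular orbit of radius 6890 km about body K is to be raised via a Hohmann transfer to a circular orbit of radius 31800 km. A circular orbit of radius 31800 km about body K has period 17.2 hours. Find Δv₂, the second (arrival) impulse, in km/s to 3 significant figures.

From Kepler's third law T² = 4π²r³/μ at r = 31800 km, T = 17.2 hours = 17.2 × 3600 s = 61920 s: μ = 4π²r³/T² = 3.31115×10^5 km³/s².
Semi-major axis of the transfer orbit: a_t = (6890 + 31800)/2 = 19345 km.
On the circular orbit at r = 31800 km, v_c = √(μ/r) = 3.227 km/s.
Vis-viva on the transfer ellipse at r = 31800 km gives v_t = √[μ(2/r − 1/a_t)] = 1.926 km/s.
Δv₂ = |v_t − v_c| = |1.926 − 3.227| = 1.301 km/s.

Δv₂ = 1.30 km/s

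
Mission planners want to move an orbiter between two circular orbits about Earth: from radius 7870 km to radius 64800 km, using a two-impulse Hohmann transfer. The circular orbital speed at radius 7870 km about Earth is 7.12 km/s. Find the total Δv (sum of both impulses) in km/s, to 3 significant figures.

Δv = 3.71 km/s

From the circular-orbit relation v² = μ/r at r = 7870 km: μ = v²r = (7.12)² × 7870 = 3.98965×10^5 km³/s².
Transfer-ellipse semi-major axis a_t = (r₁ + r₂)/2 = (7870 + 64800)/2 = 36335 km.
Circular speed at r₁: v₁ = √(μ/r₁) = √(3.98965×10^5/7870) = 7.120 km/s.
On the transfer ellipse at r₁, vis-viva equation gives v_p = √[μ(2/r₁ − 1/a_t)] = 9.508 km/s.
First burn Δv₁ = |v_p − v₁| = 2.388 km/s.
At r₂, v₂ = √(μ/r₂) = 2.48130 km/s.
Transfer-orbit speed at r₂: v_a = √[μ(2/r₂ − 1/a_t)] = 1.15479 km/s.
Second burn Δv₂ = |v₂ − v_a| = 1.327 km/s.
Total Δv = Δv₁ + Δv₂ = 3.715 km/s.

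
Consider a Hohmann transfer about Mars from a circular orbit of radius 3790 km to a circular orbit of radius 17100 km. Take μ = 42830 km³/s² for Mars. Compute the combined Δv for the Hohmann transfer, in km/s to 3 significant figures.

Semi-major axis of the transfer orbit: a_t = (3790 + 17100)/2 = 10445 km.
Circular speed at r₁: v₁ = √(μ/r₁) = √(42830/3790) = 3.3617 km/s.
Transfer-orbit speed at r₁ (vis-viva equation): v_p = √[μ(2/r₁ − 1/a_t)] = 4.3013 km/s.
First burn Δv₁ = |v_p − v₁| = 0.9396 km/s.
Circular speed at r₂: v₂ = √(μ/r₂) = 1.5826 km/s.
Transfer-orbit speed at r₂: v_a = √[μ(2/r₂ − 1/a_t)] = 0.95333 km/s.
Second burn Δv₂ = |v₂ − v_a| = 0.6293 km/s.
Total Δv = Δv₁ + Δv₂ = 1.569 km/s.

Δv = 1.57 km/s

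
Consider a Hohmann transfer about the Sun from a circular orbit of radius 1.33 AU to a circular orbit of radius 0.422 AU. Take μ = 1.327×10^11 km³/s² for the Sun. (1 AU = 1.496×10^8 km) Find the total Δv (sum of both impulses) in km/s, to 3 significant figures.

Δv = 18.5 km/s

In km: r₁ = 1.33 × 1.496×10^8 = 1.98968×10^8 km; r₂ = 0.422 × 1.496×10^8 = 6.31312×10^7 km.
The Hohmann ellipse has a_t = (r₁ + r₂)/2 = 1.310496×10^8 km.
Circular speed at r₁: v₁ = √(μ/r₁) = √(1.327×10^11/1.98968×10^8) = 25.8252 km/s.
On the transfer ellipse at r₁, v² = μ(2/r − 1/a) gives v_a = √[μ(2/r₁ − 1/a_t)] = 17.9245 km/s.
First burn Δv₁ = |v_a − v₁| = 7.9007 km/s.
At r₂, v₂ = √(μ/r₂) = 45.847 km/s.
Transfer-orbit speed at r₂: v_p = √[μ(2/r₂ − 1/a_t)] = 56.492 km/s.
Second burn Δv₂ = |v₂ − v_p| = 10.645 km/s.
Total Δv = Δv₁ + Δv₂ = 18.55 km/s.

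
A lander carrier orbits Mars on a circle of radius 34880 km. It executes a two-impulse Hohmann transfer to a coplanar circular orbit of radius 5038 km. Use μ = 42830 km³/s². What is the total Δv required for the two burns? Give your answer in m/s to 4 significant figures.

Δv = 1490 m/s

Transfer-ellipse semi-major axis a_t = (r₁ + r₂)/2 = (34880 + 5038)/2 = 19959 km.
Circular speed at r₁: v₁ = √(μ/r₁) = √(42830/34880) = 1.1081 km/s.
Transfer-orbit speed at r₁ (vis-viva equation): v_a = √[μ(2/r₁ − 1/a_t)] = 0.55673 km/s.
First burn Δv₁ = |v_a − v₁| = 0.5514 km/s.
At r₂, v₂ = √(μ/r₂) = 2.915714 km/s.
Transfer-orbit speed at r₂: v_p = √[μ(2/r₂ − 1/a_t)] = 3.854462 km/s.
Second burn Δv₂ = |v₂ − v_p| = 0.9387 km/s.
Total Δv = Δv₁ + Δv₂ = 1.490 km/s.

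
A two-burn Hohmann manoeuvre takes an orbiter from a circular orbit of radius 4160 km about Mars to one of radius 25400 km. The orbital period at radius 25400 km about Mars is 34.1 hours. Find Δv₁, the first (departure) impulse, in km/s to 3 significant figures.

Δv₁ = 0.999 km/s

From Kepler's third law T² = 4π²r³/μ at r = 25400 km, T = 34.1 hours = 34.1 × 3600 s = 1.2276×10^5 s: μ = 4π²r³/T² = 42928.6 km³/s².
Transfer-ellipse semi-major axis a_t = (r₁ + r₂)/2 = (4160 + 25400)/2 = 14780 km.
On the circular orbit at r = 4160 km, v_c = √(μ/r) = 3.2124 km/s.
Transfer-orbit speed at the same r (vis-viva, a = a_t): v_t = √[μ(2/r − 1/a_t)] = 4.2112 km/s.
Δv₁ = |v_t − v_c| = |4.2112 − 3.2124| = 0.9988 km/s.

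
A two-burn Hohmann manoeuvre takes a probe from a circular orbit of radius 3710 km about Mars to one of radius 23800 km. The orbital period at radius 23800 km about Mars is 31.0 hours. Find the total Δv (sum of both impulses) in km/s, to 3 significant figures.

From Kepler's third law T² = 4π²r³/μ at r = 23800 km, T = 31.0 hours = 31.0 × 3600 s = 1.116×10^5 s: μ = 4π²r³/T² = 42732.9 km³/s².
Transfer-ellipse semi-major axis a_t = (r₁ + r₂)/2 = (3710 + 23800)/2 = 13755 km.
Circular speed at r₁: v₁ = √(μ/r₁) = √(42732.9/3710) = 3.394 km/s.
On the transfer ellipse at r₁, vis-viva equation gives v_p = √[μ(2/r₁ − 1/a_t)] = 4.464 km/s.
First burn Δv₁ = |v_p − v₁| = 1.070 km/s.
Circular speed at r₂: v₂ = √(μ/r₂) = 1.340 km/s.
Transfer-orbit speed at r₂: v_a = √[μ(2/r₂ − 1/a_t)] = 0.6959 km/s.
Second burn Δv₂ = |v₂ − v_a| = 0.6441 km/s.
Total Δv = Δv₁ + Δv₂ = 1.714 km/s.

Δv = 1.71 km/s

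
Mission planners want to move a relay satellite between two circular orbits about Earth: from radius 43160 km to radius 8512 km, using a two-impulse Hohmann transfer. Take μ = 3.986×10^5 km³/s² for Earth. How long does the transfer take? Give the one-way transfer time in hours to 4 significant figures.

t = 5.740 hours

Semi-major axis of the transfer orbit: a_t = (43160 + 8512)/2 = 25836 km.
Half the transfer-orbit period gives t = π√(a_t³/μ) = 20664 s.
Converting: 20664 s ÷ 3600 s/hour = 5.740 hours.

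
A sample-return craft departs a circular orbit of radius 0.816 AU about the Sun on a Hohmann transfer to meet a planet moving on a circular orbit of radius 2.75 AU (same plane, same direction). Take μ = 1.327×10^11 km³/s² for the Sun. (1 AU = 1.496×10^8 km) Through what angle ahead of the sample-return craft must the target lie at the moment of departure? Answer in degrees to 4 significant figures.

In km: r₁ = 0.816 × 1.496×10^8 = 1.220736×10^8 km; r₂ = 2.75 × 1.496×10^8 = 4.114×10^8 km.
Transfer-ellipse semi-major axis a_t = (r₁ + r₂)/2 = (1.220736×10^8 + 4.114×10^8)/2 = 2.667368×10^8 km.
Transfer time t = π√(a_t³/μ) = 3.757×10^7 s.
The target's mean motion on its circular orbit is ω₂ = √(μ/r₂³) = 4.366×10^-8 rad/s.
Angle swept by the target during transfer: ω₂·t = 1.640 rad = 93.97°.
The sample-return craft traverses 180° on the transfer ellipse, so the target must lead by 180° − 93.97° = 86.03°.

φ = 86.03°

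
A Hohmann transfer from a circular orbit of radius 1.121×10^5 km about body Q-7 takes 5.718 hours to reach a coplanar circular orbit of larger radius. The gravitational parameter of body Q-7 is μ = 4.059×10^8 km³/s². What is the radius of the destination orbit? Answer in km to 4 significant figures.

r₂ = 4.064×10^5 km

Transfer time t = 5.718 hours = 20584.8 s, and t = π√(a_t³/μ).
So a_t = (μ t²/π²)^(1/3) = (4.059×10^8 × (20584.8)² / π²)^(1/3) = 2.5926×10^5 km.
Since a_t = (r₁ + r₂)/2, r₂ = 2a_t − r₁ = 2×2.5926×10^5 − 1.121×10^5 = 4.0642×10^5 km.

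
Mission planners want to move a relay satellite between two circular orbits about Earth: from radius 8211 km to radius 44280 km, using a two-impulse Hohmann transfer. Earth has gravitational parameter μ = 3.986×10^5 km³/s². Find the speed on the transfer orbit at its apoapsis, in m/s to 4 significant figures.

v = 1678 m/s

Transfer-ellipse semi-major axis a_t = (r₁ + r₂)/2 = (8211 + 44280)/2 = 26245.5 km.
The apoapsis of the transfer ellipse is at r = 44280 km.
Vis-viva: v = √[μ(2/r − 1/a_t)] = √[3.986×10^5 × (2/44280 − 1/26245.5)] = 1.678 km/s.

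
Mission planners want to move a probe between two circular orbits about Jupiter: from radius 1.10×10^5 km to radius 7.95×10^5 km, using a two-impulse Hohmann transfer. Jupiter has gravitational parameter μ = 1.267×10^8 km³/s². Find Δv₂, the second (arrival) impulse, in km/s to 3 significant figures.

Transfer-ellipse semi-major axis a_t = (r₁ + r₂)/2 = (1.100×10^5 + 7.950×10^5)/2 = 4.525×10^5 km.
On the circular orbit at r = 7.950×10^5 km, v_c = √(μ/r) = 12.624 km/s.
Vis-viva on the transfer ellipse at r = 7.950×10^5 km gives v_t = √[μ(2/r − 1/a_t)] = 6.2243 km/s.
Δv₂ = |v_t − v_c| = |6.2243 − 12.624| = 6.400 km/s.

Δv₂ = 6.40 km/s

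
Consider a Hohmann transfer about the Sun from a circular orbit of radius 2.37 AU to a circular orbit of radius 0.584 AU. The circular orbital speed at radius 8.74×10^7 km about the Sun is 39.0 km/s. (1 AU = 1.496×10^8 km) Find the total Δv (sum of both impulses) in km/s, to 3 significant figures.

Δv = 17.6 km/s

From the circular-orbit relation v² = μ/r at r = 8.74×10^7 km: μ = v²r = (39.0)² × 8.74×10^7 = 1.32935×10^11 km³/s².
In km: r₁ = 2.37 × 1.496×10^8 = 3.54552×10^8 km; r₂ = 0.584 × 1.496×10^8 = 8.73664×10^7 km.
Semi-major axis of the transfer orbit: a_t = (3.54552×10^8 + 8.73664×10^7)/2 = 2.209592×10^8 km.
Circular speed at r₁: v₁ = √(μ/r₁) = √(1.32935×10^11/3.54552×10^8) = 19.36334 km/s.
Transfer-orbit speed at r₁ (v² = μ(2/r − 1/a)): v_a = √[μ(2/r₁ − 1/a_t)] = 12.17577 km/s.
First burn Δv₁ = |v_a − v₁| = 7.188 km/s.
At r₂, v₂ = √(μ/r₂) = 39.01 km/s.
Transfer-orbit speed at r₂: v_p = √[μ(2/r₂ − 1/a_t)] = 49.41 km/s.
Second burn Δv₂ = |v₂ − v_p| = 10.40 km/s.
Δv = Δv₁ + Δv₂ = 7.188 + 10.40 = 17.59 km/s.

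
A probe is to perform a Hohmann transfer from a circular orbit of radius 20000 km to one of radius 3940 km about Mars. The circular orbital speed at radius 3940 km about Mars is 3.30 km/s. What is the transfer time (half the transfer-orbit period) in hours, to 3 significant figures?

t = 5.52 hours

From the circular-orbit relation v² = μ/r at r = 3940 km: μ = v²r = (3.30)² × 3940 = 42906.6 km³/s².
Semi-major axis of the transfer orbit: a_t = (20000 + 3940)/2 = 11970 km.
Transfer time t = π√(a_t³/μ) = π√((11970)³ / 42906.6) = 19860 s.
Converting: 19860 s ÷ 3600 s/hour = 5.52 hours.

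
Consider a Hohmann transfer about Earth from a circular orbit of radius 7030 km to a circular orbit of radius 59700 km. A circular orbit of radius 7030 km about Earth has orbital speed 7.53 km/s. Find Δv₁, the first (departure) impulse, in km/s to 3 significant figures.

Δv₁ = 2.54 km/s

From the circular-orbit relation v² = μ/r at r = 7030 km: μ = v²r = (7.53)² × 7030 = 3.98607×10^5 km³/s².
The Hohmann ellipse has a_t = (r₁ + r₂)/2 = 33365 km.
Circular speed at r = 7030 km: v_c = √(μ/r) = 7.5300 km/s.
Vis-viva on the transfer ellipse at r = 7030 km gives v_t = √[μ(2/r − 1/a_t)] = 10.072 km/s.
Δv₁ = |v_t − v_c| = |10.072 − 7.5300| = 2.542 km/s.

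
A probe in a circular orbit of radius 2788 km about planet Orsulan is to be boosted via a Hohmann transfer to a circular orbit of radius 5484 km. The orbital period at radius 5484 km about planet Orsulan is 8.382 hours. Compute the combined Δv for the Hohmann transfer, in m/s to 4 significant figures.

From Kepler's third law T² = 4π²r³/μ at r = 5484 km, T = 8.382 hours = 8.382 × 3600 s = 30175.2 s: μ = 4π²r³/T² = 7150.75 km³/s².
The Hohmann ellipse has a_t = (r₁ + r₂)/2 = 4136 km.
Circular speed at r₁: v₁ = √(μ/r₁) = √(7150.75/2788) = 1.6015 km/s.
Transfer-orbit speed at r₁ (vis-viva equation): v_p = √[μ(2/r₁ − 1/a_t)] = 1.8441 km/s.
First burn Δv₁ = |v_p − v₁| = 0.2426 km/s.
At r₂, v₂ = √(μ/r₂) = 1.1419 km/s.
Transfer-orbit speed at r₂: v_a = √[μ(2/r₂ − 1/a_t)] = 0.93753 km/s.
Second burn Δv₂ = |v₂ − v_a| = 0.2044 km/s.
Δv = Δv₁ + Δv₂ = 0.2426 + 0.2044 = 0.4470 km/s.

Δv = 447.0 m/s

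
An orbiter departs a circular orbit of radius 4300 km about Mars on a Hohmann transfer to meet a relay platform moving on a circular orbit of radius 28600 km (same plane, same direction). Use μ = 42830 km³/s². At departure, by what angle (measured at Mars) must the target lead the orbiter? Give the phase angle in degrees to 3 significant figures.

φ = 101°

Transfer-ellipse semi-major axis a_t = (r₁ + r₂)/2 = (4300 + 28600)/2 = 16450 km.
The half-period of the transfer ellipse is t = π√(a_t³/μ) = 32028 s.
The target's mean motion on its circular orbit is ω₂ = √(μ/r₂³) = 4.2788×10^-5 rad/s.
Angle swept by the target during transfer: ω₂·t = 1.3704 rad = 78.52°.
The orbiter traverses 180° on the transfer ellipse, so the target must lead by 180° − 78.52° = 101°.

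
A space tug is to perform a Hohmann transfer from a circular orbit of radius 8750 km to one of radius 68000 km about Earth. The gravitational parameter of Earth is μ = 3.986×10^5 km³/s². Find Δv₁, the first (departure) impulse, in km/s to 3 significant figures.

Semi-major axis of the transfer orbit: a_t = (8750 + 68000)/2 = 38375 km.
On the circular orbit at r = 8750 km, v_c = √(μ/r) = 6.7494 km/s.
Vis-viva on the transfer ellipse at r = 8750 km gives v_t = √[μ(2/r − 1/a_t)] = 8.9845 km/s.
Δv₁ = |v_t − v_c| = |8.9845 − 6.7494| = 2.235 km/s.

Δv₁ = 2.24 km/s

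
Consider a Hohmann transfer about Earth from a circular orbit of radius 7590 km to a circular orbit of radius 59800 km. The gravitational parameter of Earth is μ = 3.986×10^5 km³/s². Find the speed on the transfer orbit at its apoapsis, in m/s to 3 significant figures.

Transfer-ellipse semi-major axis a_t = (r₁ + r₂)/2 = (7590 + 59800)/2 = 33695 km.
The apoapsis of the transfer ellipse is at r = 59800 km.
Vis-viva: v = √[μ(2/r − 1/a_t)] = √[3.986×10^5 × (2/59800 − 1/33695)] = 1.225 km/s.

v = 1230 m/s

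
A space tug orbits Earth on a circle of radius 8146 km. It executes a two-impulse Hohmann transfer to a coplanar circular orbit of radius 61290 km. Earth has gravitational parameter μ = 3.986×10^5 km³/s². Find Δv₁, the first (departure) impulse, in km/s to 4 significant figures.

Transfer-ellipse semi-major axis a_t = (r₁ + r₂)/2 = (8146 + 61290)/2 = 34718 km.
Circular speed at r = 8146 km: v_c = √(μ/r) = 6.995 km/s.
Vis-viva on the transfer ellipse at r = 8146 km gives v_t = √[μ(2/r − 1/a_t)] = 9.294 km/s.
Δv₁ = |v_t − v_c| = |9.294 − 6.995| = 2.299 km/s.

Δv₁ = 2.299 km/s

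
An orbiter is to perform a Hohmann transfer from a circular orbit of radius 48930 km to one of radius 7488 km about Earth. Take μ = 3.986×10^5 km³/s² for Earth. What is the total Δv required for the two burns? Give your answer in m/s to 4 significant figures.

Δv = 3697 m/s

Transfer-ellipse semi-major axis a_t = (r₁ + r₂)/2 = (48930 + 7488)/2 = 28209 km.
At r₁ the circular-orbit speed is v₁ = √(μ/r₁) = 2.8542 km/s.
On the transfer ellipse at r₁, v² = μ(2/r − 1/a) gives v_a = √[μ(2/r₁ − 1/a_t)] = 1.4705 km/s.
First burn Δv₁ = |v_a − v₁| = 1.384 km/s.
Circular speed at r₂: v₂ = √(μ/r₂) = 7.296 km/s.
Transfer-orbit speed at r₂: v_p = √[μ(2/r₂ − 1/a_t)] = 9.609 km/s.
Second burn Δv₂ = |v₂ − v_p| = 2.313 km/s.
Total Δv = Δv₁ + Δv₂ = 3.697 km/s.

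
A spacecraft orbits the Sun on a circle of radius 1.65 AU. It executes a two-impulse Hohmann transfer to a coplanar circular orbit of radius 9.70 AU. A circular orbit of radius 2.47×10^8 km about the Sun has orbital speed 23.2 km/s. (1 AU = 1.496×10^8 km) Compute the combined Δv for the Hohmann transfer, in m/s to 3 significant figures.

Δv = 11500 m/s

From the circular-orbit relation v² = μ/r at r = 2.47×10^8 km: μ = v²r = (23.2)² × 2.47×10^8 = 1.32945×10^11 km³/s².
In km: r₁ = 1.65 × 1.496×10^8 = 2.4684×10^8 km; r₂ = 9.70 × 1.496×10^8 = 1.45112×10^9 km.
The Hohmann ellipse has a_t = (r₁ + r₂)/2 = 8.4898×10^8 km.
At r₁ the circular-orbit speed is v₁ = √(μ/r₁) = 23.2075 km/s.
On the transfer ellipse at r₁, vis-viva gives v_p = √[μ(2/r₁ − 1/a_t)] = 30.3411 km/s.
First burn Δv₁ = |v_p − v₁| = 7.134 km/s.
At r₂, v₂ = √(μ/r₂) = 9.57161 km/s.
Transfer-orbit speed at r₂: v_a = √[μ(2/r₂ − 1/a_t)] = 5.16112 km/s.
Second burn Δv₂ = |v₂ − v_a| = 4.410 km/s.
Total Δv = Δv₁ + Δv₂ = 11.54 km/s.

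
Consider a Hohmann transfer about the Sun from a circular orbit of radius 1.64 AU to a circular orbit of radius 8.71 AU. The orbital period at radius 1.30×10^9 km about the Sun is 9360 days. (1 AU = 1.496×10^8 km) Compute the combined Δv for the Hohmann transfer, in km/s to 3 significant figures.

Δv = 11.3 km/s

From Kepler's third law T² = 4π²r³/μ at r = 1.30×10^9 km, T = 9360 days = 9360 × 86400 s = 8.08704×10^8 s: μ = 4π²r³/T² = 1.32620×10^11 km³/s².
In km: r₁ = 1.64 × 1.496×10^8 = 2.45344×10^8 km; r₂ = 8.71 × 1.496×10^8 = 1.303016×10^9 km.
Transfer-ellipse semi-major axis a_t = (r₁ + r₂)/2 = (2.45344×10^8 + 1.303016×10^9)/2 = 7.7418×10^8 km.
At r₁ the circular-orbit speed is v₁ = √(μ/r₁) = 23.250 km/s.
Transfer-orbit speed at r₁ (vis-viva): v_p = √[μ(2/r₁ − 1/a_t)] = 30.163 km/s.
First burn Δv₁ = |v_p − v₁| = 6.913 km/s.
At r₂, v₂ = √(μ/r₂) = 10.0886 km/s.
Transfer-orbit speed at r₂: v_a = √[μ(2/r₂ − 1/a_t)] = 5.67933 km/s.
Second burn Δv₂ = |v₂ − v_a| = 4.409 km/s.
Total Δv = Δv₁ + Δv₂ = 11.32 km/s.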